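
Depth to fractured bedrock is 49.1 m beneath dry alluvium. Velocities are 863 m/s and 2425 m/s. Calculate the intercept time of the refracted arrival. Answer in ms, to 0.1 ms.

θ_c = arcsin(V₁/V₂) = arcsin(863/2425) = 20.85°; cos θ_c = 0.9345.
tᵢ = 2h·cos θ_c / V₁ = 2·49.1·0.9345 / 863 = 0.10634 s.

106.3 ms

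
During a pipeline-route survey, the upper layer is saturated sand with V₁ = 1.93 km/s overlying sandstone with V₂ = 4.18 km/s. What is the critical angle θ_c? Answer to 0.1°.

27.5°

At critical incidence the refracted ray runs along the interface (θ₂ = 90°), so sin θ_c = V₁/V₂.
θ_c = arcsin(1.93/4.18) = arcsin 0.4617 = 27.50°.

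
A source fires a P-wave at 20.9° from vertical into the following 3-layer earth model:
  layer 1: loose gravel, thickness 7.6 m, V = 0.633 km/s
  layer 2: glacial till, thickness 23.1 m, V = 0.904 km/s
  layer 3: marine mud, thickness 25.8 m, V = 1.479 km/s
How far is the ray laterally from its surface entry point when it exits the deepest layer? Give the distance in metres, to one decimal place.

55.5 m

p = sin θ₁/V₁ = sin 20.9°/0.633 = 5.6357e-01 s/km is conserved through the stack.
Layer 1: θ = 20.90°; offset = 7.6·tan 20.90° = 2.902 m.
Layer 2: sin θ = p·0.904 = 0.5095 → θ = 30.63°; offset = 23.1·tan 30.63° = 13.677 m.
Layer 3: sin θ = p·1.479 = 0.8335 → θ = 56.46°; offset = 25.8·tan 56.46° = 38.923 m.
Total horizontal offset = 55.502 m.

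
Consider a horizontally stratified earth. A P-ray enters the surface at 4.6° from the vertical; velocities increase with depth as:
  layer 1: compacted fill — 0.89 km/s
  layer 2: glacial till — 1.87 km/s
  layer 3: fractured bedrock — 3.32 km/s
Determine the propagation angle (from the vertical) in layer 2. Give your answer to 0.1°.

9.7°

Ray parameter p = sin 4.6° / 0.89 = 9.0111e-02 s/km.
sin θ_2 = p·V_2 = 9.0111e-02 × 1.87 = 0.1685.
θ_2 = 9.70° from the vertical.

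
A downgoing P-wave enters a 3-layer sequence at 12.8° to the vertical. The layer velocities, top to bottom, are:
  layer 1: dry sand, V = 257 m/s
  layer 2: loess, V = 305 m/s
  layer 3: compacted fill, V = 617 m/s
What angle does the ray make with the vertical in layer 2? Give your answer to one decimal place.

15.2°

Ray parameter p = sin 12.8° / 257 = 8.6206e-04 s/m.
sin θ_2 = p·V_2 = 8.6206e-04 × 305 = 0.2629.
θ_2 = 15.24° from the vertical.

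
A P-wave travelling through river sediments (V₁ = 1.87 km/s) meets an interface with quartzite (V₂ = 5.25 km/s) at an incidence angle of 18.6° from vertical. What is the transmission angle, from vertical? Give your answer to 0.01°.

63.57°

Snell's law: sin θ₂ = (V₂/V₁)·sin θ₁ = (5.25/1.87)·sin 18.6° = 0.8955.
θ₂ = sin⁻¹(0.8955) = 63.57° (from vertical).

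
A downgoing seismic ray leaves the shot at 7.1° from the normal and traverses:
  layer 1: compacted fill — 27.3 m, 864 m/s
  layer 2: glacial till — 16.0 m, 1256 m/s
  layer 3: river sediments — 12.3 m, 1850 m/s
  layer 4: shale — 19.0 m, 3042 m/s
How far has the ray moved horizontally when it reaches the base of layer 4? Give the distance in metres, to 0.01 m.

18.88 m

p = sin θ₁/V₁ = sin 7.1°/864 = 1.4306e-04 s/m is conserved through the stack.
Layer 1: θ = 7.10°; offset = 27.3·tan 7.10° = 3.4004 m.
Layer 2: sin θ = p·1256 = 0.1797 → θ = 10.35°; offset = 16.0·tan 10.35° = 2.9224 m.
Layer 3: sin θ = p·1850 = 0.2647 → θ = 15.35°; offset = 12.3·tan 15.35° = 3.3756 m.
Layer 4: sin θ = p·3042 = 0.4352 → θ = 25.80°; offset = 19.0·tan 25.80° = 9.1836 m.
Summing the layer offsets gives 18.8821 m.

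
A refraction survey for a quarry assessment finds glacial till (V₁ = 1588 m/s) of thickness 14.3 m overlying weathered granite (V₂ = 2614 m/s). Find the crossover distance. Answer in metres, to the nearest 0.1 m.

57.9 m

x_cross = 2h·√((V₂+V₁)/(V₂−V₁)).
(V₂+V₁)/(V₂−V₁) = (2614+1588)/(2614−1588) = 4.0955; √ = 2.0237.
x_cross = 2·14.3·2.0237 = 57.88 m.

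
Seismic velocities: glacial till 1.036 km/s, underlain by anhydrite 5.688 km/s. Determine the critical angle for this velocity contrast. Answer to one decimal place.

10.5°

Critical incidence: sin θ_c = V₁/V₂ = 1.036/5.688 = 0.1821.
θ_c = arcsin 0.1821 = 10.49°.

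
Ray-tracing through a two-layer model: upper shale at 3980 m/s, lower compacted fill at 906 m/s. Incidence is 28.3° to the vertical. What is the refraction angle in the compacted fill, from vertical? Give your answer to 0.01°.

6.20°

sin θ₁/V₁ = sin θ₂/V₂ ⇒ sin θ₂ = 906·sin 28.3°/3980 = 906·0.4741/3980 = 0.1079.
θ₂ = arcsin 0.1079 = 6.20° from the normal.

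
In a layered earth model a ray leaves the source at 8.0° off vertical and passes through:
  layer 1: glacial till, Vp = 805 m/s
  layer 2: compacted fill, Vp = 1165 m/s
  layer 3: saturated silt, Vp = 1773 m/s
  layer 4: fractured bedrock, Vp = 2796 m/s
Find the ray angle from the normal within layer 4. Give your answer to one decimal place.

28.9°

Snell's law across each interface conserves sin θ / V, so sin θ_4 = V_4·sin θ₁/V₁.
sin θ_4 = 2796 × sin 8.0° / 805 = 0.4834.
θ_4 = arcsin 0.4834 = 28.91°.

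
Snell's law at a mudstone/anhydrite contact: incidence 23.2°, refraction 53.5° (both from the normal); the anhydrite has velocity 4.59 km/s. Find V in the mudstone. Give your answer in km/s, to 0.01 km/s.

2.25 km/s

Snell's law: sin 23.2°/V₁ = sin 53.5°/V₂.
V₁ = V₂·sin 23.2°/sin 53.5° = 4.59 × 0.4901 = 2.25 km/s.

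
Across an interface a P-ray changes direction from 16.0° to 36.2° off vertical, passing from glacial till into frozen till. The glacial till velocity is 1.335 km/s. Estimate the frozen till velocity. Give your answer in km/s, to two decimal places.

2.86 km/s

sin 16.0° = 0.2756; sin 36.2° = 0.5906.
V₂ = V₁·(sin θ₂/sin θ₁) = 1.335·(0.5906/0.2756) = 2.86 km/s.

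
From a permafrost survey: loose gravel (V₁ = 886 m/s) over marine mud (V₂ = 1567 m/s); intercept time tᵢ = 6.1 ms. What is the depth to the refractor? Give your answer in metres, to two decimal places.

3.28 m

θ_c = arcsin(886/1567) = 34.43°; cos θ_c = 0.8248.
tᵢ = 2h cos θ_c/V₁ ⇒ h = tᵢ·V₁/(2 cos θ_c) = 0.0061·886/(2·0.8248) = 3.28 m.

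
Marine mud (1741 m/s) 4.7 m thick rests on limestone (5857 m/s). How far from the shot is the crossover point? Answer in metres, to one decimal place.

θ_c = arcsin(1741/5857) = 17.29°, so cos θ_c = 0.9548 and tᵢ = 2h cos θ_c/V₁ = 0.0052 s.
At crossover x/V₁ = x/V₂ + tᵢ ⇒ x = tᵢ/(1/V₁ − 1/V₂) = 0.00516/(5.7438e-04 − 1.7074e-04) = 12.77 m.

12.8 m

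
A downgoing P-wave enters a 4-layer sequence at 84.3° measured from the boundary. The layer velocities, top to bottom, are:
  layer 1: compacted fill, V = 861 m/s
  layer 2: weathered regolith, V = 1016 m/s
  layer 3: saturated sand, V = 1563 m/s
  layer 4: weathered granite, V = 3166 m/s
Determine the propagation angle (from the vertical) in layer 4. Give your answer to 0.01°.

21.42°

From the normal: θ₁ = 90° − 84.3° = 5.7°.
Ray parameter p = sin 5.7° / 861 = 1.1535e-04 s/m.
sin θ_4 = p·V_4 = 1.1535e-04 × 3166 = 0.3652.
θ_4 = arcsin 0.3652 = 21.42°.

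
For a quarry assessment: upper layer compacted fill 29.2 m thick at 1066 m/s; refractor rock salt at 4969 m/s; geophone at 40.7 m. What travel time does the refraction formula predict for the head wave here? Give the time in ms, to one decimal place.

t = x/V₂ + 2h·√(V₂²−V₁²)/(V₁V₂).
√(V₂²−V₁²) = √(4969²−1066²) = 4853.3 m/s; delay term = 2·29.2·4853.3/(1066·4969) = 0.05351 s.
t = 40.7/4969 + 0.05351 = 0.06170 s.

61.7 ms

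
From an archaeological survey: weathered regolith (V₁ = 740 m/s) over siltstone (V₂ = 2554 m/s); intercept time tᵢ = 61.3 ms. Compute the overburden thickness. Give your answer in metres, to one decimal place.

23.7 m

θ_c = arcsin(740/2554) = 16.84°; cos θ_c = 0.9571.
tᵢ = 2h cos θ_c/V₁ ⇒ h = tᵢ·V₁/(2 cos θ_c) = 0.0613·740/(2·0.9571) = 23.70 m.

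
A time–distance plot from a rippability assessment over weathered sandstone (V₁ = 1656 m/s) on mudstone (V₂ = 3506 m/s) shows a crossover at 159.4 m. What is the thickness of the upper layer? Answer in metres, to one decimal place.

47.7 m

x_cross = 2h·√((V₂+V₁)/(V₂−V₁)) → h = x_cross / (2·√((V₂+V₁)/(V₂−V₁))).
√((V₂+V₁)/(V₂−V₁)) = √((3506+1656)/(3506−1656)) = 1.6704.
h = 159.4 / (2·1.6704) = 47.71 m.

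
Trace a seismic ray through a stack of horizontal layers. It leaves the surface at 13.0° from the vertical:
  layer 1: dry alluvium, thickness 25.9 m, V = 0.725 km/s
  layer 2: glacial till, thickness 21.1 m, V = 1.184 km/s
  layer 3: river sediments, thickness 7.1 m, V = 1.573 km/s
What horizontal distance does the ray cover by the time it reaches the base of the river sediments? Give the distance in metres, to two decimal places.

18.28 m

p = sin θ₁/V₁ = sin 13.0°/0.725 = 3.1028e-01 s/km is conserved through the stack.
Layer 1: θ = 13.00°; offset = 25.9·tan 13.00° = 5.9795 m.
Layer 2: sin θ = p·1.184 = 0.3674 → θ = 21.55°; offset = 21.1·tan 21.55° = 8.3342 m.
Layer 3: sin θ = p·1.573 = 0.4881 → θ = 29.21°; offset = 7.1·tan 29.21° = 3.9703 m.
Σ offsets = 18.2840 m.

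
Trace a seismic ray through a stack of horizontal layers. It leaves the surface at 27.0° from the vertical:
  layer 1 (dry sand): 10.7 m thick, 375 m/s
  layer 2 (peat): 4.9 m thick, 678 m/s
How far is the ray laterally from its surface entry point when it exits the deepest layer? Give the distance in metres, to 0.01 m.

Apply Snell's law at each interface; in layer i the horizontal offset is hᵢ·tan θᵢ.
Layer 1: θ = 27.00°; offset = 10.7·tan 27.00° = 5.4519 m.
Layer 2: sin θ = 678·sin 27.0°/375 = 0.8208, θ = 55.17°; offset = 4.9·tan 55.17° = 7.0414 m.
Total horizontal offset = 12.4933 m.

12.49 m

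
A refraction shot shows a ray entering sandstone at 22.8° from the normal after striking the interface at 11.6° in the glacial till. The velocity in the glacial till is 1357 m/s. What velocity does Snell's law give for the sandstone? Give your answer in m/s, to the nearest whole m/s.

sin 11.6° = 0.2011; sin 22.8° = 0.3875.
V₂ = V₁·(sin θ₂/sin θ₁) = 1357·(0.3875/0.2011) = 2615.20 m/s.

2615 m/s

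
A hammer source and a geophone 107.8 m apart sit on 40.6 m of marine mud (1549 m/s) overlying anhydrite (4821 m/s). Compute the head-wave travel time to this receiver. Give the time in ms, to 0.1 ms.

t = x/V₂ + 2h·√(V₂²−V₁²)/(V₁V₂).
√(V₂²−V₁²) = √(4821²−1549²) = 4565.4 m/s; delay term = 2·40.6·4565.4/(1549·4821) = 0.04964 s.
t = 107.8/4821 + 0.04964 = 0.07200 s.

72.0 ms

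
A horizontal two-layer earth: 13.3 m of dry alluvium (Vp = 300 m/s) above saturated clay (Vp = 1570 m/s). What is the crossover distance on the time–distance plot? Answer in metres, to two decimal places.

x_cross = 2h·√((V₂+V₁)/(V₂−V₁)).
(V₂+V₁)/(V₂−V₁) = (1570+300)/(1570−300) = 1.4724; √ = 1.2134.
x_cross = 2·13.3·1.2134 = 32.28 m.

32.28 m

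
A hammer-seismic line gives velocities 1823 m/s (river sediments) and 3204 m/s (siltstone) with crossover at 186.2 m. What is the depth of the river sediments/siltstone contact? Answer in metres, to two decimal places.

48.80 m

x_cross = 2h·√((V₂+V₁)/(V₂−V₁)) → h = x_cross / (2·√((V₂+V₁)/(V₂−V₁))).
√((V₂+V₁)/(V₂−V₁)) = √((3204+1823)/(3204−1823)) = 1.9079.
h = 186.2 / (2·1.9079) = 48.80 m.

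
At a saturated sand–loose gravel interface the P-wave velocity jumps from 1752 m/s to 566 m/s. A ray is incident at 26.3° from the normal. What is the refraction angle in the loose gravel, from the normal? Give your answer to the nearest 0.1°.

sin θ₁/V₁ = sin θ₂/V₂ ⇒ sin θ₂ = 566·sin 26.3°/1752 = 566·0.4431/1752 = 0.1431.
θ₂ = arcsin 0.1431 = 8.23° from the normal.

8.2°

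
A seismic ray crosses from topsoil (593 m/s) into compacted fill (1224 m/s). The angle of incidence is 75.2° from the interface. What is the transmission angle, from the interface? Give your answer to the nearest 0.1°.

Angle from the normal: 90° − 75.2° = 14.8°.
sin θ₁/V₁ = sin θ₂/V₂ ⇒ sin θ₂ = 1224·sin 14.8°/593 = 1224·0.2554/593 = 0.5273.
θ₂ = arcsin 0.5273 = 31.82° from the normal.
From the interface: 90° − 31.82° = 58.18°.

58.2°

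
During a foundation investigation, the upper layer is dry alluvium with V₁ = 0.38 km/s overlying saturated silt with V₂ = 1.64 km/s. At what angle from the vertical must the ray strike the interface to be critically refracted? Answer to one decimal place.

13.4°

Critical incidence: sin θ_c = V₁/V₂ = 0.38/1.64 = 0.2317.
θ_c = arcsin 0.2317 = 13.40°.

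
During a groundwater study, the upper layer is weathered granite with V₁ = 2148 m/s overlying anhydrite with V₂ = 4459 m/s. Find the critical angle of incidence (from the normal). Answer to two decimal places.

Critical incidence: sin θ_c = V₁/V₂ = 2148/4459 = 0.4817.
θ_c = arcsin 0.4817 = 28.80°.

28.80°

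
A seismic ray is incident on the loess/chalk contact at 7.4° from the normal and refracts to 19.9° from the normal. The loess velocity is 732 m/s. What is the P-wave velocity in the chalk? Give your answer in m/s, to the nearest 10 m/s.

Snell's law: sin 7.4°/V₁ = sin 19.9°/V₂.
V₂ = V₁·sin 19.9°/sin 7.4° = 732 × 2.6428 = 1934.52 m/s.

1930 m/s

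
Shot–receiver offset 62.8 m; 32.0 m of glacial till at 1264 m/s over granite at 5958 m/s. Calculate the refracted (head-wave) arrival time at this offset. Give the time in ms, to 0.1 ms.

θ_c = arcsin(V₁/V₂) = arcsin(1264/5958) = 12.25°, cos θ_c = 0.9772.
Intercept time tᵢ = 2h cos θ_c / V₁ = 2·32.0·0.9772/1264 = 0.04948 s.
t = x/V₂ + tᵢ = 62.8/5958 + 0.04948 = 0.06002 s.

60.0 ms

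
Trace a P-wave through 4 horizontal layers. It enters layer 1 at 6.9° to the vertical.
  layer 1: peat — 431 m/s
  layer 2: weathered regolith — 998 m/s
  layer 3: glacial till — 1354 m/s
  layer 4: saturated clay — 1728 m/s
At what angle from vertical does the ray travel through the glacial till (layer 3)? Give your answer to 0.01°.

22.17°

Ray parameter p = sin 6.9° / 431 = 2.7874e-04 s/m.
sin θ_3 = p·V_3 = 2.7874e-04 × 1354 = 0.3774.
θ_3 = 22.17° from the vertical.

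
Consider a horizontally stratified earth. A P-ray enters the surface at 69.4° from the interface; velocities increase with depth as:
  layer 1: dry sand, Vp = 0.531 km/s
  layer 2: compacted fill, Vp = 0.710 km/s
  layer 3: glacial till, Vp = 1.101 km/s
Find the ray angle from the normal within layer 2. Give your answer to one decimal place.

From the normal: θ₁ = 90° − 69.4° = 20.6°.
Ray parameter p = sin 20.6° / 0.531 = 6.6260e-01 s/km.
sin θ_2 = p·V_2 = 6.6260e-01 × 0.710 = 0.4704.
θ_2 = arcsin 0.4704 = 28.06°.

28.1°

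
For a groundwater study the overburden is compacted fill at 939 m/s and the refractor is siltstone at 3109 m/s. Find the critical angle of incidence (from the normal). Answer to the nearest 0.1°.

17.6°

Critical incidence: sin θ_c = V₁/V₂ = 939/3109 = 0.3020.
θ_c = arcsin 0.3020 = 17.58°.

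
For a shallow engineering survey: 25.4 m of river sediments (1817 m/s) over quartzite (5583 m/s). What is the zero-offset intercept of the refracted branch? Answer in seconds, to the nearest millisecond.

0.026 s

tᵢ = 2h·√(V₂²−V₁²)/(V₁V₂).
√(V₂²−V₁²) = √(5583²−1817²) = 5279.1 m/s.
tᵢ = 2·25.4·5279.1/(1817·5583) = 0.02644 s.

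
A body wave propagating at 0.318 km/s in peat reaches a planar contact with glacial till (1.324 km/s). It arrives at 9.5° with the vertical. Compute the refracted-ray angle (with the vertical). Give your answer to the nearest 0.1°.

43.4°

sin θ₁/V₁ = sin θ₂/V₂ ⇒ sin θ₂ = 1.324·sin 9.5°/0.318 = 1.324·0.1650/0.318 = 0.6872.
θ₂ = arcsin 0.6872 = 43.41° from the normal.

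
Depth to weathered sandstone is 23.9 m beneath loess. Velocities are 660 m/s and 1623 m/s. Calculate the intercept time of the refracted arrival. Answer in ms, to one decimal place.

tᵢ = 2h·√(V₂²−V₁²)/(V₁V₂).
√(V₂²−V₁²) = √(1623²−660²) = 1482.7 m/s.
tᵢ = 2·23.9·1482.7/(660·1623) = 0.06617 s.

66.2 ms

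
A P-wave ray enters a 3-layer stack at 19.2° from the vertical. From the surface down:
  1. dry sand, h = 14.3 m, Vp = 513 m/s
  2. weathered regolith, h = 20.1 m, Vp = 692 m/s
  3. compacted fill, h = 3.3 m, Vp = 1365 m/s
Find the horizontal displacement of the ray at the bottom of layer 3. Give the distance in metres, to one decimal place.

20.9 m

Ray parameter p = sin 19.2° / 513 m/s = 6.4107e-04 s/m.
Layer 1: θ = 19.20°; offset = 14.3·tan 19.20° = 4.980 m.
Layer 2: sin θ = p·692 = 0.4436 → θ = 26.33°; offset = 20.1·tan 26.33° = 9.949 m.
Layer 3: sin θ = p·1365 = 0.8751 → θ = 61.05°; offset = 3.3·tan 61.05° = 5.966 m.
Summing the layer offsets gives 20.895 m.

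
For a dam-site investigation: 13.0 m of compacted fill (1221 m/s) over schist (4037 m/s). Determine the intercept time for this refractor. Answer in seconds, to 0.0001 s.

0.0203 s

θ_c = arcsin(V₁/V₂) = arcsin(1221/4037) = 17.60°; cos θ_c = 0.9532.
tᵢ = 2h·cos θ_c / V₁ = 2·13.0·0.9532 / 1221 = 0.02030 s.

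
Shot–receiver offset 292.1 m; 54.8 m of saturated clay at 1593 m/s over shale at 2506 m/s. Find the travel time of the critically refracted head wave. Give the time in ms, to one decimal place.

θ_c = arcsin(V₁/V₂) = arcsin(1593/2506) = 39.47°, cos θ_c = 0.7720.
Intercept time tᵢ = 2h cos θ_c / V₁ = 2·54.8·0.7720/1593 = 0.05311 s.
t = x/V₂ + tᵢ = 292.1/2506 + 0.05311 = 0.16967 s.

169.7 ms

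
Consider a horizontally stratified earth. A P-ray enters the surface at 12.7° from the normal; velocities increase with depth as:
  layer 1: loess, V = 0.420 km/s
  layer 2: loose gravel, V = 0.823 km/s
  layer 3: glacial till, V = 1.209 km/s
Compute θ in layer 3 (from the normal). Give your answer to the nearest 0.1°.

Snell's law across each interface conserves sin θ / V, so sin θ_3 = V_3·sin θ₁/V₁.
sin θ_3 = 1.209 × sin 12.7° / 0.420 = 0.6328.
θ_3 = arcsin 0.6328 = 39.26°.

39.3°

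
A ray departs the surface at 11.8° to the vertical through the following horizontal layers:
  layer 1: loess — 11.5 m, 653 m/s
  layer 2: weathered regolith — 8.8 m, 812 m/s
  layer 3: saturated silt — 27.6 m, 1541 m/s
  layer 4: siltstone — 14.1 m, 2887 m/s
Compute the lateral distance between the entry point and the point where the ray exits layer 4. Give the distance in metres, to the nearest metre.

Apply Snell's law at each interface; in layer i the horizontal offset is hᵢ·tan θᵢ.
Layer 1: θ = 11.80°; offset = 11.5·tan 11.80° = 2.402 m.
Layer 2: sin θ = 812·sin 11.8°/653 = 0.2543, θ = 14.73°; offset = 8.8·tan 14.73° = 2.314 m.
Layer 3: sin θ = 1541·sin 11.8°/653 = 0.4826, θ = 28.85°; offset = 27.6·tan 28.85° = 15.207 m.
Layer 4: sin θ = 2887·sin 11.8°/653 = 0.9041, θ = 64.70°; offset = 14.1·tan 64.70° = 29.833 m.
Summing the layer offsets gives 49.756 m.

50 m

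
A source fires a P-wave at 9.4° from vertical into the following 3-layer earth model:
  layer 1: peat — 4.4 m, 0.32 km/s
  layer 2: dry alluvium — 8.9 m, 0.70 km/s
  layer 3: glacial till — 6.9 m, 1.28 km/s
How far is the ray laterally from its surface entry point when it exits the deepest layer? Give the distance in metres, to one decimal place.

Apply Snell's law at each interface; in layer i the horizontal offset is hᵢ·tan θᵢ.
Layer 1: θ = 9.40°; offset = 4.4·tan 9.40° = 0.728 m.
Layer 2: sin θ = 0.70·sin 9.4°/0.32 = 0.3573, θ = 20.93°; offset = 8.9·tan 20.93° = 3.404 m.
Layer 3: sin θ = 1.28·sin 9.4°/0.32 = 0.6533, θ = 40.79°; offset = 6.9·tan 40.79° = 5.954 m.
Total horizontal offset = 10.087 m.

10.1 m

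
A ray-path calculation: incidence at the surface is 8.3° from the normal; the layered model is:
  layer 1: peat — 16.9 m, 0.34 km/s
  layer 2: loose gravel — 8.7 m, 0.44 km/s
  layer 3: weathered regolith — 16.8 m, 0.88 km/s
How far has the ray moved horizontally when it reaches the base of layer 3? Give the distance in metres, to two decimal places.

10.89 m

p = sin θ₁/V₁ = sin 8.3°/0.34 = 4.2458e-01 s/km is conserved through the stack.
Layer 1: θ = 8.30°; offset = 16.9·tan 8.30° = 2.4654 m.
Layer 2: sin θ = p·0.44 = 0.1868 → θ = 10.77°; offset = 8.7·tan 10.77° = 1.6544 m.
Layer 3: sin θ = p·0.88 = 0.3736 → θ = 21.94°; offset = 16.8·tan 21.94° = 6.7670 m.
Σ offsets = 10.8869 m.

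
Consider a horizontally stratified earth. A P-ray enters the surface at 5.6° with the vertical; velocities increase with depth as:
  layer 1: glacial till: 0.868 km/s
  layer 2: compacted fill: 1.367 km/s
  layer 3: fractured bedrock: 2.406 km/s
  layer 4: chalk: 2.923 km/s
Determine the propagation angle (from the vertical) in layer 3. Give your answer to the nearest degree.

16°

Ray parameter p = sin 5.6° / 0.868 = 1.1242e-01 s/km.
sin θ_3 = p·V_3 = 1.1242e-01 × 2.406 = 0.2705.
θ_3 = 15.69° from the vertical.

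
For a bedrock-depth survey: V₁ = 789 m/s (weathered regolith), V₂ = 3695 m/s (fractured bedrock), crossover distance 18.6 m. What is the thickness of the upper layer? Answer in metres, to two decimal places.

7.49 m

h = (x_cross/2)·√((V₂−V₁)/(V₂+V₁)).
(V₂−V₁)/(V₂+V₁) = (3695−789)/(3695+789) = 0.6481; √ = 0.8050.
h = (18.6/2)·0.8050 = 7.49 m.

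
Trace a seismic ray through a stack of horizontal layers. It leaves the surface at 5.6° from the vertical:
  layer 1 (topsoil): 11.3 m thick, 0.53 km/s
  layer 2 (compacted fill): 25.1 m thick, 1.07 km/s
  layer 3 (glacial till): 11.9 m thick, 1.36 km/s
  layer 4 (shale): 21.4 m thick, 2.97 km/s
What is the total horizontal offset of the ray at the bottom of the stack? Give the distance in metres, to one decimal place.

Apply Snell's law at each interface; in layer i the horizontal offset is hᵢ·tan θᵢ.
Layer 1: θ = 5.60°; offset = 11.3·tan 5.60° = 1.108 m.
Layer 2: sin θ = 1.07·sin 5.6°/0.53 = 0.1970, θ = 11.36°; offset = 25.1·tan 11.36° = 5.044 m.
Layer 3: sin θ = 1.36·sin 5.6°/0.53 = 0.2504, θ = 14.50°; offset = 11.9·tan 14.50° = 3.078 m.
Layer 4: sin θ = 2.97·sin 5.6°/0.53 = 0.5468, θ = 33.15°; offset = 21.4·tan 33.15° = 13.977 m.
Σ offsets = 23.207 m.

23.2 m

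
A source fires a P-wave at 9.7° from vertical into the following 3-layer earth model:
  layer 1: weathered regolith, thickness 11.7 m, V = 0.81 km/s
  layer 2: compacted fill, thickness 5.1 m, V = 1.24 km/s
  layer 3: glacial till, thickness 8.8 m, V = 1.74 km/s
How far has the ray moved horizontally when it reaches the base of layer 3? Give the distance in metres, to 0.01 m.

6.78 m

Apply Snell's law at each interface; in layer i the horizontal offset is hᵢ·tan θᵢ.
Layer 1: θ = 9.70°; offset = 11.7·tan 9.70° = 1.9999 m.
Layer 2: sin θ = 1.24·sin 9.7°/0.81 = 0.2579, θ = 14.95°; offset = 5.1·tan 14.95° = 1.3615 m.
Layer 3: sin θ = 1.74·sin 9.7°/0.81 = 0.3619, θ = 21.22°; offset = 8.8·tan 21.22° = 3.4167 m.
Summing the layer offsets gives 6.7782 m.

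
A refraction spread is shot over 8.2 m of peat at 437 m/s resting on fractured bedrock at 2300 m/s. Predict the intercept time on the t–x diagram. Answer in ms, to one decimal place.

36.8 ms

θ_c = arcsin(V₁/V₂) = arcsin(437/2300) = 10.95°; cos θ_c = 0.9818.
tᵢ = 2h·cos θ_c / V₁ = 2·8.2·0.9818 / 437 = 0.03684 s.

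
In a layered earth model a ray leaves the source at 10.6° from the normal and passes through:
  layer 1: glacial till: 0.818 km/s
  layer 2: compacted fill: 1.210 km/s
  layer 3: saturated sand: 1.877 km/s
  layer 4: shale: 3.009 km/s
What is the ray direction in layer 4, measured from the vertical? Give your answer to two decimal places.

Snell's law across each interface conserves sin θ / V, so sin θ_4 = V_4·sin θ₁/V₁.
sin θ_4 = 3.009 × sin 10.6° / 0.818 = 0.6767.
θ_4 = 42.58° from the vertical.

42.58°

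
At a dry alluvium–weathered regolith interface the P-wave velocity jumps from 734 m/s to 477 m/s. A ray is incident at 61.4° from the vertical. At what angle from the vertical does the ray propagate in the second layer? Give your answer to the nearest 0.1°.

Snell's law: sin θ₂ = (V₂/V₁)·sin θ₁ = (477/734)·sin 61.4° = 0.5706.
θ₂ = sin⁻¹(0.5706) = 34.79° (from vertical).

34.8°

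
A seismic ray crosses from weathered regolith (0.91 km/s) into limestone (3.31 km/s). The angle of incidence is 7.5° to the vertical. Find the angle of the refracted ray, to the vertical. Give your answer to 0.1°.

sin θ₁/V₁ = sin θ₂/V₂ ⇒ sin θ₂ = 3.31·sin 7.5°/0.91 = 3.31·0.1305/0.91 = 0.4748.
θ₂ = sin⁻¹(0.4748) = 28.34° (from vertical).

28.3°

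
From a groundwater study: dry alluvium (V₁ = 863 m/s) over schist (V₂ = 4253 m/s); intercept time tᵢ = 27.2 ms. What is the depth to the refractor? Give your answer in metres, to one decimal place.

12.0 m

h = tᵢ·V₁·V₂ / (2·√(V₂²−V₁²)).
√(V₂²−V₁²) = √(4253² − 863²) = 4164.5 m/s.
h = 0.0272 s × 863 × 4253 / (2 × 4164.5) = 11.99 m.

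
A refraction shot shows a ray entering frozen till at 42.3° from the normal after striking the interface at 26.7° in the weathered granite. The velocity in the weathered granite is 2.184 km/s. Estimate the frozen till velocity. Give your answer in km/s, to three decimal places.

sin 26.7° = 0.4493; sin 42.3° = 0.6730.
V₂ = V₁·(sin θ₂/sin θ₁) = 2.184·(0.6730/0.4493) = 3.271 km/s.

3.271 km/s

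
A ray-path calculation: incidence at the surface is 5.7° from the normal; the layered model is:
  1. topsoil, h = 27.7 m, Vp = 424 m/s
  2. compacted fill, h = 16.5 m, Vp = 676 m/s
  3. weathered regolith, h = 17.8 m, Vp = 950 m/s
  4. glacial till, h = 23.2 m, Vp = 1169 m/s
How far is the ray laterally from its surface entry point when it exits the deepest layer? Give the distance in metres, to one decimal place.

16.1 m

Apply Snell's law at each interface; in layer i the horizontal offset is hᵢ·tan θᵢ.
Layer 1: θ = 5.70°; offset = 27.7·tan 5.70° = 2.765 m.
Layer 2: sin θ = 676·sin 5.7°/424 = 0.1583, θ = 9.11°; offset = 16.5·tan 9.11° = 2.646 m.
Layer 3: sin θ = 950·sin 5.7°/424 = 0.2225, θ = 12.86°; offset = 17.8·tan 12.86° = 4.063 m.
Layer 4: sin θ = 1169·sin 5.7°/424 = 0.2738, θ = 15.89°; offset = 23.2·tan 15.89° = 6.605 m.
Summing the layer offsets gives 16.079 m.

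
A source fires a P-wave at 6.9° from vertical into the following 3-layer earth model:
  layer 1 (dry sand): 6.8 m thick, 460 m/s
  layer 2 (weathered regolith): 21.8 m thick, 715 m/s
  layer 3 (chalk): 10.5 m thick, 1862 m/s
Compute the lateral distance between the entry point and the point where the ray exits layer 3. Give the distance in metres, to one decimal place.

10.8 m

Apply Snell's law at each interface; in layer i the horizontal offset is hᵢ·tan θᵢ.
Layer 1: θ = 6.90°; offset = 6.8·tan 6.90° = 0.823 m.
Layer 2: sin θ = 715·sin 6.9°/460 = 0.1867, θ = 10.76°; offset = 21.8·tan 10.76° = 4.144 m.
Layer 3: sin θ = 1862·sin 6.9°/460 = 0.4863, θ = 29.10°; offset = 10.5·tan 29.10° = 5.844 m.
Total horizontal offset = 10.810 m.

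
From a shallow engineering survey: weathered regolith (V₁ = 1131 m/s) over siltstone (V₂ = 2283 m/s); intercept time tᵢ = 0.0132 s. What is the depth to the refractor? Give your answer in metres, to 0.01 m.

θ_c = arcsin(1131/2283) = 29.70°; cos θ_c = 0.8687.
tᵢ = 2h cos θ_c/V₁ ⇒ h = tᵢ·V₁/(2 cos θ_c) = 0.0132·1131/(2·0.8687) = 8.59 m.

8.59 m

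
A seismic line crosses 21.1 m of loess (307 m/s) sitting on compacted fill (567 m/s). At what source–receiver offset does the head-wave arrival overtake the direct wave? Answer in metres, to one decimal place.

x_cross = 2h·√((V₂+V₁)/(V₂−V₁)).
(V₂+V₁)/(V₂−V₁) = (567+307)/(567−307) = 3.3615; √ = 1.8334.
x_cross = 2·21.1·1.8334 = 77.37 m.

77.4 m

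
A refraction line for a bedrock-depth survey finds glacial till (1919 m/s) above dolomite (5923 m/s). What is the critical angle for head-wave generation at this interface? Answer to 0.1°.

At critical incidence the refracted ray runs along the interface (θ₂ = 90°), so sin θ_c = V₁/V₂.
θ_c = arcsin(1919/5923) = arcsin 0.3240 = 18.90°.

18.9°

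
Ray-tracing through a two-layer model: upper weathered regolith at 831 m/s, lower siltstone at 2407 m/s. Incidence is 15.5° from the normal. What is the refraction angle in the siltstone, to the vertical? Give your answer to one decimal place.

sin θ₁/V₁ = sin θ₂/V₂ ⇒ sin θ₂ = 2407·sin 15.5°/831 = 2407·0.2672/831 = 0.7741.
θ₂ = sin⁻¹(0.7741) = 50.72° (from vertical).

50.7°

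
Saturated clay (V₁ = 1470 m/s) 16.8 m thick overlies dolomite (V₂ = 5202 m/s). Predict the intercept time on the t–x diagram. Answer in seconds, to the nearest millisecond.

tᵢ = 2h·√(V₂²−V₁²)/(V₁V₂).
√(V₂²−V₁²) = √(5202²−1470²) = 4990.0 m/s.
tᵢ = 2·16.8·4990.0/(1470·5202) = 0.02193 s.

0.022 s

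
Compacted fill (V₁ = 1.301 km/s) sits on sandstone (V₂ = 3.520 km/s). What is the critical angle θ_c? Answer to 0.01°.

21.69°

At critical incidence the refracted ray runs along the interface (θ₂ = 90°), so sin θ_c = V₁/V₂.
θ_c = arcsin(1.301/3.520) = arcsin 0.3696 = 21.69°.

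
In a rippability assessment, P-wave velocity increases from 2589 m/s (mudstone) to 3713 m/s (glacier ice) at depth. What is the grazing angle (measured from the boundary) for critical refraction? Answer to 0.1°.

At critical incidence the refracted ray runs along the interface (θ₂ = 90°), so sin θ_c = V₁/V₂.
θ_c = arcsin(2589/3713) = arcsin 0.6973 = 44.21°.
Measured from the interface: 90° − 44.21° = 45.79°.

45.8°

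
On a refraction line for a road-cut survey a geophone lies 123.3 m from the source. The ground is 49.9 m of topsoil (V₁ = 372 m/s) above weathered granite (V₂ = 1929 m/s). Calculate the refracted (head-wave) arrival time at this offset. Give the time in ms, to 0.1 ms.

327.2 ms

θ_c = arcsin(V₁/V₂) = arcsin(372/1929) = 11.12°, cos θ_c = 0.9812.
Intercept time tᵢ = 2h cos θ_c / V₁ = 2·49.9·0.9812/372 = 0.26324 s.
t = x/V₂ + tᵢ = 123.3/1929 + 0.26324 = 0.32716 s.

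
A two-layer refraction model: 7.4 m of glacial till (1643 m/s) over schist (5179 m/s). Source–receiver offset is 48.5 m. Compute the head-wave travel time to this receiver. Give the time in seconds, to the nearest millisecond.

t = x/V₂ + 2h·√(V₂²−V₁²)/(V₁V₂).
√(V₂²−V₁²) = √(5179²−1643²) = 4911.5 m/s; delay term = 2·7.4·4911.5/(1643·5179) = 0.00854 s.
t = 48.5/5179 + 0.00854 = 0.01791 s.

0.018 s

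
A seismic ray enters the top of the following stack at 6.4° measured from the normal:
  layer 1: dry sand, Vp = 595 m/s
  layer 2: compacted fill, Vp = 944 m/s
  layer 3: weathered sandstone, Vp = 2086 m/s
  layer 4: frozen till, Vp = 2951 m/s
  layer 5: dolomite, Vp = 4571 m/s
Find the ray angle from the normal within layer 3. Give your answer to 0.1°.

Ray parameter p = sin 6.4° / 595 = 1.8734e-04 s/m.
sin θ_3 = p·V_3 = 1.8734e-04 × 2086 = 0.3908.
θ_3 = arcsin 0.3908 = 23.00°.

23.0°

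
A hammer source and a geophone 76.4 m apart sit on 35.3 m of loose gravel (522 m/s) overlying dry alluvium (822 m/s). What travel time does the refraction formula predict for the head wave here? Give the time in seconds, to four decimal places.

θ_c = arcsin(V₁/V₂) = arcsin(522/822) = 39.42°, cos θ_c = 0.7725.
Intercept time tᵢ = 2h cos θ_c / V₁ = 2·35.3·0.7725/522 = 0.10448 s.
t = x/V₂ + tᵢ = 76.4/822 + 0.10448 = 0.19742 s.

0.1974 s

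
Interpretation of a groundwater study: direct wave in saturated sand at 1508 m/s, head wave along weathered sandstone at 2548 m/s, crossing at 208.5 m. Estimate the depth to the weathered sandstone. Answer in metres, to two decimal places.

h = (x_cross/2)·√((V₂−V₁)/(V₂+V₁)).
(V₂−V₁)/(V₂+V₁) = (2548−1508)/(2548+1508) = 0.2564; √ = 0.5064.
h = (208.5/2)·0.5064 = 52.79 m.

52.79 m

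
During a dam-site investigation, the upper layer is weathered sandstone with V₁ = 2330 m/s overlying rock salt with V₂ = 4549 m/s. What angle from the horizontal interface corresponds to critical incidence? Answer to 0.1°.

Critical incidence: sin θ_c = V₁/V₂ = 2330/4549 = 0.5122.
θ_c = arcsin 0.5122 = 30.81°.
Measured from the interface: 90° − 30.81° = 59.19°.

59.2°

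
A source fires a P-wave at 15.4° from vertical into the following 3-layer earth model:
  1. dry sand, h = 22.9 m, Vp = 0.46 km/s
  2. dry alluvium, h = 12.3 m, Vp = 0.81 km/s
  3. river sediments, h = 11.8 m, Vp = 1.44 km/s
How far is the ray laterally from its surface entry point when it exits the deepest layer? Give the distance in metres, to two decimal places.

30.46 m

Ray parameter p = sin 15.4° / 0.46 km/s = 5.7730e-01 s/km.
Layer 1: θ = 15.40°; offset = 22.9·tan 15.40° = 6.3077 m.
Layer 2: sin θ = p·0.81 = 0.4676 → θ = 27.88°; offset = 12.3·tan 27.88° = 6.5068 m.
Layer 3: sin θ = p·1.44 = 0.8313 → θ = 56.23°; offset = 11.8·tan 56.23° = 17.6487 m.
Σ offsets = 30.4632 m.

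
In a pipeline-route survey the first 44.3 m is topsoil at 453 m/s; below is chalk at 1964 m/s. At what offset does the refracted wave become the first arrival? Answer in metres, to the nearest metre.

x_cross = 2h·√((V₂+V₁)/(V₂−V₁)).
(V₂+V₁)/(V₂−V₁) = (1964+453)/(1964−453) = 1.5996; √ = 1.2648.
x_cross = 2·44.3·1.2648 = 112.06 m.

112 m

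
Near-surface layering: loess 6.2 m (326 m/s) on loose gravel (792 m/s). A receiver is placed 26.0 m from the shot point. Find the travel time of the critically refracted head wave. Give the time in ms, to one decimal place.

67.5 ms

t = x/V₂ + 2h·√(V₂²−V₁²)/(V₁V₂).
√(V₂²−V₁²) = √(792²−326²) = 721.8 m/s; delay term = 2·6.2·721.8/(326·792) = 0.03467 s.
t = 26.0/792 + 0.03467 = 0.06749 s.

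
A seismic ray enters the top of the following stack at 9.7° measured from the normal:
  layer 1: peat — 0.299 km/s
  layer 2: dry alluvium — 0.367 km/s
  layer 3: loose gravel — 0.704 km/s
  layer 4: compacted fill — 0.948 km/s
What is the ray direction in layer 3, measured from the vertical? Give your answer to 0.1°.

23.4°

Ray parameter p = sin 9.7° / 0.299 = 5.6351e-01 s/km.
sin θ_3 = p·V_3 = 5.6351e-01 × 0.704 = 0.3967.
θ_3 = arcsin 0.3967 = 23.37°.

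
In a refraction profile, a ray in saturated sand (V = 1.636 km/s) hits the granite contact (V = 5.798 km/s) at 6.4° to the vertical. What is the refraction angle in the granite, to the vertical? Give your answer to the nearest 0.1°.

sin θ₁/V₁ = sin θ₂/V₂ ⇒ sin θ₂ = 5.798·sin 6.4°/1.636 = 5.798·0.1115/1.636 = 0.3950.
θ₂ = arcsin 0.3950 = 23.27° from the normal.

23.3°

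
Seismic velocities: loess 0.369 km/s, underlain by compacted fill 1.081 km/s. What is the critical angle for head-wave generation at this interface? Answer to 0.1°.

Critical incidence: sin θ_c = V₁/V₂ = 0.369/1.081 = 0.3414.
θ_c = arcsin 0.3414 = 19.96°.

20.0°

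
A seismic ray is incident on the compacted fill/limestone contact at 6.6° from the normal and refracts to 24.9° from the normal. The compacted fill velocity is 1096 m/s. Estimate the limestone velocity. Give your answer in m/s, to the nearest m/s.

4015 m/s

sin 6.6° = 0.1149; sin 24.9° = 0.4210.
V₂ = V₁·(sin θ₂/sin θ₁) = 1096·(0.4210/0.1149) = 4014.85 m/s.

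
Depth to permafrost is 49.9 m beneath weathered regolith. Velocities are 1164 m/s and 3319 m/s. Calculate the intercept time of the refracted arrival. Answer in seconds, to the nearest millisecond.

tᵢ = 2h·√(V₂²−V₁²)/(V₁V₂).
√(V₂²−V₁²) = √(3319²−1164²) = 3108.2 m/s.
tᵢ = 2·49.9·3108.2/(1164·3319) = 0.08029 s.

0.080 s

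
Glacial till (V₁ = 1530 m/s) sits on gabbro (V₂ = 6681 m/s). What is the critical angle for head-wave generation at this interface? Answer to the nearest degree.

At critical incidence the refracted ray runs along the interface (θ₂ = 90°), so sin θ_c = V₁/V₂.
θ_c = arcsin(1530/6681) = arcsin 0.2290 = 13.24°.

13°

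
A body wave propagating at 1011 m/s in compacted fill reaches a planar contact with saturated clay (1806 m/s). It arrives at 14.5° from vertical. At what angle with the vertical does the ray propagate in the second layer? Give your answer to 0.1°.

26.6°

Snell's law: sin θ₂ = (V₂/V₁)·sin θ₁ = (1806/1011)·sin 14.5° = 0.4473.
θ₂ = arcsin 0.4473 = 26.57° from the normal.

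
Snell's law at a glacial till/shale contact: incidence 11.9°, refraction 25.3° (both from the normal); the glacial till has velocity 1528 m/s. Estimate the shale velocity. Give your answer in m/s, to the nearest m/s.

sin 11.9° = 0.2062; sin 25.3° = 0.4274.
V₂ = V₁·(sin θ₂/sin θ₁) = 1528·(0.4274/0.2062) = 3166.78 m/s.

3167 m/s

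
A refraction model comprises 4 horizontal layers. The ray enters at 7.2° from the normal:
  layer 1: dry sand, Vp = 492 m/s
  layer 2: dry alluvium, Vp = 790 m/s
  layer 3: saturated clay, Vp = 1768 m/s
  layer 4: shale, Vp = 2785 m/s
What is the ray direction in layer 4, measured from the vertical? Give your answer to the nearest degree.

45°

Ray parameter p = sin 7.2° / 492 = 2.5474e-04 s/m.
sin θ_4 = p·V_4 = 2.5474e-04 × 2785 = 0.7095.
θ_4 = arcsin 0.7095 = 45.19°.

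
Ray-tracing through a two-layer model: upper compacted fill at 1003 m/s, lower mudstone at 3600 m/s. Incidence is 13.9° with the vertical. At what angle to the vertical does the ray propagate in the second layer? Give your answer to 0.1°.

sin θ₁/V₁ = sin θ₂/V₂ ⇒ sin θ₂ = 3600·sin 13.9°/1003 = 3600·0.2402/1003 = 0.8622.
θ₂ = arcsin 0.8622 = 59.57° from the normal.

59.6°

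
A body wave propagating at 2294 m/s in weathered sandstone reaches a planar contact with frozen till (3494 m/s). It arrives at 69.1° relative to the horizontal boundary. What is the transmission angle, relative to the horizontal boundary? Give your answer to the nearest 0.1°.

Angle from the normal: 90° − 69.1° = 20.9°.
Snell's law: sin θ₂ = (V₂/V₁)·sin θ₁ = (3494/2294)·sin 20.9° = 0.5433.
θ₂ = arcsin 0.5433 = 32.91° from the normal.
From the interface: 90° − 32.91° = 57.09°.

57.1°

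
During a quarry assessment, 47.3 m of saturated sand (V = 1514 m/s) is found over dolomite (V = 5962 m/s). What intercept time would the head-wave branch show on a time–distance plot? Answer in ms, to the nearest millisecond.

60 ms

tᵢ = 2h·√(V₂²−V₁²)/(V₁V₂).
√(V₂²−V₁²) = √(5962²−1514²) = 5766.6 m/s.
tᵢ = 2·47.3·5766.6/(1514·5962) = 0.06044 s.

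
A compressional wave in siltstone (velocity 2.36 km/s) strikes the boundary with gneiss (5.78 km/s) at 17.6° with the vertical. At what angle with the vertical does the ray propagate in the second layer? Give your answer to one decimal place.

Snell's law: sin θ₂ = (V₂/V₁)·sin θ₁ = (5.78/2.36)·sin 17.6° = 0.7405.
θ₂ = sin⁻¹(0.7405) = 47.78° (from vertical).

47.8°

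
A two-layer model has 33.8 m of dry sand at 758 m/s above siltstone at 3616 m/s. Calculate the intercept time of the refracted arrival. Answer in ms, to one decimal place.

87.2 ms

θ_c = arcsin(V₁/V₂) = arcsin(758/3616) = 12.10°; cos θ_c = 0.9778.
tᵢ = 2h·cos θ_c / V₁ = 2·33.8·0.9778 / 758 = 0.08720 s.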